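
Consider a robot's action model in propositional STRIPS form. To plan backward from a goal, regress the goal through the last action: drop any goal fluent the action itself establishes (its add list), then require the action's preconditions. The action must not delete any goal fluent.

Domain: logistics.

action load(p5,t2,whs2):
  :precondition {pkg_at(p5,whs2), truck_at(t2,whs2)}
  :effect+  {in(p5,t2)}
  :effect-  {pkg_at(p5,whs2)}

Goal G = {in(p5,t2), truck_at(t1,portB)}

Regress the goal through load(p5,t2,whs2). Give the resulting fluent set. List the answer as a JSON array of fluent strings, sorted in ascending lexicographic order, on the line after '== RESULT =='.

Compute (G \ add) ∪ pre:
  G ∩ del = {}  (empty — regression defined)
  G \ add = {in(p5,t2), truck_at(t1,portB)} \ {in(p5,t2)} = {truck_at(t1,portB)}
  ∪ pre   = {truck_at(t1,portB)} ∪ {pkg_at(p5,whs2), truck_at(t2,whs2)}
          = {pkg_at(p5,whs2), truck_at(t1,portB), truck_at(t2,whs2)}

== RESULT ==
["pkg_at(p5,whs2)", "truck_at(t1,portB)", "truck_at(t2,whs2)"]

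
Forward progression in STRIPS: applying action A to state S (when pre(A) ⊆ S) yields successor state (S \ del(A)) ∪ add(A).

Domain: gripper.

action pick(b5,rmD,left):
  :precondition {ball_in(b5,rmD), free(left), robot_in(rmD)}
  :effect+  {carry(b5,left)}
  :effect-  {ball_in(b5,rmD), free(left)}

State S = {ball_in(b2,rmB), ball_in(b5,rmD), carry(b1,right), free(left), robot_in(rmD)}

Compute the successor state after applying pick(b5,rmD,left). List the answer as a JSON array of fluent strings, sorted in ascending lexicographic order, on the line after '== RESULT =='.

Progress:
  pre ⊆ S: {ball_in(b5,rmD), free(left), robot_in(rmD)} ⊆ S  — applicable
  S \ del = {ball_in(b2,rmB), carry(b1,right), robot_in(rmD)}
  ∪ add   = {ball_in(b2,rmB), carry(b1,right), carry(b5,left), robot_in(rmD)}

== RESULT ==
["ball_in(b2,rmB)", "carry(b1,right)", "carry(b5,left)", "robot_in(rmD)"]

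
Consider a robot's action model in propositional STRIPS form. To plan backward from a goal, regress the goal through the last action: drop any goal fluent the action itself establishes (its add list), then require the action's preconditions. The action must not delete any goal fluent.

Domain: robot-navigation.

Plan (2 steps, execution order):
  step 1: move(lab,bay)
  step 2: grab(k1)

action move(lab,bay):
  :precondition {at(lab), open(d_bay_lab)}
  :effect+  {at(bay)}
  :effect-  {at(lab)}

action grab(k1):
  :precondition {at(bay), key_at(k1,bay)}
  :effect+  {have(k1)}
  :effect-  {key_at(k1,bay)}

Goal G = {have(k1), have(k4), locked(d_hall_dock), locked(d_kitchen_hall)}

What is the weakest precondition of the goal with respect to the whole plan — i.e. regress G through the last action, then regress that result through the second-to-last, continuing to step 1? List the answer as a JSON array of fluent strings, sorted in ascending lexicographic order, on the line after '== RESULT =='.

Work backward from the goal:
  through step 2 (grab(k1)): drop {have(k1)}, keep {have(k4), locked(d_hall_dock), locked(d_kitchen_hall)}, require {at(bay), key_at(k1,bay)}
    → {at(bay), have(k4), key_at(k1,bay), locked(d_hall_dock), locked(d_kitchen_hall)}
  through step 1 (move(lab,bay)): drop {at(bay)}, keep {have(k4), key_at(k1,bay), locked(d_hall_dock), locked(d_kitchen_hall)}, require {at(lab), open(d_bay_lab)}
    → {at(lab), have(k4), key_at(k1,bay), locked(d_hall_dock), locked(d_kitchen_hall), open(d_bay_lab)}

== RESULT ==
["at(lab)", "have(k4)", "key_at(k1,bay)", "locked(d_hall_dock)", "locked(d_kitchen_hall)", "open(d_bay_lab)"]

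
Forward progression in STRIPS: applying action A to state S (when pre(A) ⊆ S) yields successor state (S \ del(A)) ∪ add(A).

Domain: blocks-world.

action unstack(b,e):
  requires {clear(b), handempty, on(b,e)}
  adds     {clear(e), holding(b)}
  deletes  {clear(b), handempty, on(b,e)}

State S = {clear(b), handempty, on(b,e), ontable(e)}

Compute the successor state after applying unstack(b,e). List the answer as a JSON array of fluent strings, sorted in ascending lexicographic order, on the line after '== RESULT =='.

Progress:
  pre ⊆ S: {clear(b), handempty, on(b,e)} ⊆ S  — applicable
  S \ del = {ontable(e)}
  ∪ add   = {clear(e), holding(b), ontable(e)}

== RESULT ==
["clear(e)", "holding(b)", "ontable(e)"]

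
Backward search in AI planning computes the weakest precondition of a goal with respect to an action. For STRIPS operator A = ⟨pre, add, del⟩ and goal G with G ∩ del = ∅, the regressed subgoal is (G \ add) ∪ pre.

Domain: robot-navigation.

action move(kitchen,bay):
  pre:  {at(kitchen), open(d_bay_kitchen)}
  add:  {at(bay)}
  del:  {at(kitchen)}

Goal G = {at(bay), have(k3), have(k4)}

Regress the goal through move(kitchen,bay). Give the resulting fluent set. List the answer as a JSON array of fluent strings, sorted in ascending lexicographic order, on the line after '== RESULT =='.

Regress:
  G ∩ del = {}  (empty — regression defined)
  G \ add = {at(bay), have(k3), have(k4)} \ {at(bay)} = {have(k3), have(k4)}
  ∪ pre   = {have(k3), have(k4)} ∪ {at(kitchen), open(d_bay_kitchen)}
          = {at(kitchen), have(k3), have(k4), open(d_bay_kitchen)}

== RESULT ==
["at(kitchen)", "have(k3)", "have(k4)", "open(d_bay_kitchen)"]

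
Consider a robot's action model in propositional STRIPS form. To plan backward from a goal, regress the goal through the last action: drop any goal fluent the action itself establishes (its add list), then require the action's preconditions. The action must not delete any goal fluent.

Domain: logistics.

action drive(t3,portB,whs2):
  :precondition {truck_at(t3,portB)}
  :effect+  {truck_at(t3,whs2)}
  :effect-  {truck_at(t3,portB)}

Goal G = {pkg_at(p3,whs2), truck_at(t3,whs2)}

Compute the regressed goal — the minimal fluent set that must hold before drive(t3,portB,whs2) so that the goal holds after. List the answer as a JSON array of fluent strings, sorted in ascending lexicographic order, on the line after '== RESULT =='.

Regress:
  G ∩ del = {}  (empty — regression defined)
  G \ add = {pkg_at(p3,whs2), truck_at(t3,whs2)} \ {truck_at(t3,whs2)} = {pkg_at(p3,whs2)}
  ∪ pre   = {pkg_at(p3,whs2)} ∪ {truck_at(t3,portB)}
          = {pkg_at(p3,whs2), truck_at(t3,portB)}

== RESULT ==
["pkg_at(p3,whs2)", "truck_at(t3,portB)"]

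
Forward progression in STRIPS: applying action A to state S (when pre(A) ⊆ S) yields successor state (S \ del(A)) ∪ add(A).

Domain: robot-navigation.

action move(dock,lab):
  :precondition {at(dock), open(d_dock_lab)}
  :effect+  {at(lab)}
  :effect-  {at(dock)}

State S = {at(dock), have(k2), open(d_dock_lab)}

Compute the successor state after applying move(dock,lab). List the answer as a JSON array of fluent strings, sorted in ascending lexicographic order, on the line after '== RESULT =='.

Compute (S \ del) ∪ add:
  pre ⊆ S: {at(dock), open(d_dock_lab)} ⊆ S  — applicable
  S \ del = {have(k2), open(d_dock_lab)}
  ∪ add   = {at(lab), have(k2), open(d_dock_lab)}

== RESULT ==
["at(lab)", "have(k2)", "open(d_dock_lab)"]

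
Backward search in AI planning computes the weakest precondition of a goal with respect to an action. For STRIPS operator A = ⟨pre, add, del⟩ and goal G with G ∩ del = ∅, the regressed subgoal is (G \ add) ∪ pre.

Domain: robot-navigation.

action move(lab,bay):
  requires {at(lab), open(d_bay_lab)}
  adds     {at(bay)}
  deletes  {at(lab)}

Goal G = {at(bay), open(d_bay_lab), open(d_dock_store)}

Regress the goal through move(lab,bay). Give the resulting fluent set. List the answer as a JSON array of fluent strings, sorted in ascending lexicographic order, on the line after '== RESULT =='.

Compute (G \ add) ∪ pre:
  G ∩ del = {}  (empty — regression defined)
  G \ add = {at(bay), open(d_bay_lab), open(d_dock_store)} \ {at(bay)} = {open(d_bay_lab), open(d_dock_store)}
  ∪ pre   = {open(d_bay_lab), open(d_dock_store)} ∪ {at(lab), open(d_bay_lab)}
          = {at(lab), open(d_bay_lab), open(d_dock_store)}

== RESULT ==
["at(lab)", "open(d_bay_lab)", "open(d_dock_store)"]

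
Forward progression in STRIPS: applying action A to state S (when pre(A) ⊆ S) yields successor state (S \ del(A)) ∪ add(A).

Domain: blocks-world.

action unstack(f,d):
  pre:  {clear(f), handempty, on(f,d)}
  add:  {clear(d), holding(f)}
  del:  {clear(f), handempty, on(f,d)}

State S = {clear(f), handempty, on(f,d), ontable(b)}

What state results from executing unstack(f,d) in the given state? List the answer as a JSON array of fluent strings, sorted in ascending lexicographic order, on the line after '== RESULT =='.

Compute (S \ del) ∪ add:
  pre ⊆ S: {clear(f), handempty, on(f,d)} ⊆ S  — applicable
  S \ del = {ontable(b)}
  ∪ add   = {clear(d), holding(f), ontable(b)}

== RESULT ==
["clear(d)", "holding(f)", "ontable(b)"]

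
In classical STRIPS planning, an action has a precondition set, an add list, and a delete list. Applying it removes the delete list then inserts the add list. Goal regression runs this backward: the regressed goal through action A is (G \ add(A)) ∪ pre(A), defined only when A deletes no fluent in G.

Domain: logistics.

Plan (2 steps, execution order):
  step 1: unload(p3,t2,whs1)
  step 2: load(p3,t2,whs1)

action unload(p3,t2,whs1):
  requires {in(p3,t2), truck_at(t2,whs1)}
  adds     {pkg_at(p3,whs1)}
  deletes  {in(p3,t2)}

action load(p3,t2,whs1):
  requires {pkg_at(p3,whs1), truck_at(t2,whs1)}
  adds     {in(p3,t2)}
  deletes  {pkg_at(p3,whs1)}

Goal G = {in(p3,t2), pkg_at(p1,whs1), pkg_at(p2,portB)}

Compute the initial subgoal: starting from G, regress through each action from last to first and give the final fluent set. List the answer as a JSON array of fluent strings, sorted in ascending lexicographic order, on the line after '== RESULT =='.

Work backward from the goal:
  through step 2 (load(p3,t2,whs1)): drop {in(p3,t2)}, keep {pkg_at(p1,whs1), pkg_at(p2,portB)}, require {pkg_at(p3,whs1), truck_at(t2,whs1)}
    → {pkg_at(p1,whs1), pkg_at(p2,portB), pkg_at(p3,whs1), truck_at(t2,whs1)}
  through step 1 (unload(p3,t2,whs1)): drop {pkg_at(p3,whs1)}, keep {pkg_at(p1,whs1), pkg_at(p2,portB), truck_at(t2,whs1)}, require {in(p3,t2), truck_at(t2,whs1)}
    → {in(p3,t2), pkg_at(p1,whs1), pkg_at(p2,portB), truck_at(t2,whs1)}

== RESULT ==
["in(p3,t2)", "pkg_at(p1,whs1)", "pkg_at(p2,portB)", "truck_at(t2,whs1)"]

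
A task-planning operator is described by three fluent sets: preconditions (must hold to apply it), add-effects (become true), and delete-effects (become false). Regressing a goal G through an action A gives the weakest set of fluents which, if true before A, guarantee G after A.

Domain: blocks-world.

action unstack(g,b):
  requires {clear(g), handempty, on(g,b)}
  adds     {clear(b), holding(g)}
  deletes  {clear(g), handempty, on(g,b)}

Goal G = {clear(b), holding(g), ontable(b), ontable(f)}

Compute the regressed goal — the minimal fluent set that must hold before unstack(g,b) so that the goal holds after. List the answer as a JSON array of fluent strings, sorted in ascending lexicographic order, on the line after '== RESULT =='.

Regress:
  G ∩ del = {}  (empty — regression defined)
  G \ add = {clear(b), holding(g), ontable(b), ontable(f)} \ {clear(b), holding(g)} = {ontable(b), ontable(f)}
  ∪ pre   = {ontable(b), ontable(f)} ∪ {clear(g), handempty, on(g,b)}
          = {clear(g), handempty, on(g,b), ontable(b), ontable(f)}

== RESULT ==
["clear(g)", "handempty", "on(g,b)", "ontable(b)", "ontable(f)"]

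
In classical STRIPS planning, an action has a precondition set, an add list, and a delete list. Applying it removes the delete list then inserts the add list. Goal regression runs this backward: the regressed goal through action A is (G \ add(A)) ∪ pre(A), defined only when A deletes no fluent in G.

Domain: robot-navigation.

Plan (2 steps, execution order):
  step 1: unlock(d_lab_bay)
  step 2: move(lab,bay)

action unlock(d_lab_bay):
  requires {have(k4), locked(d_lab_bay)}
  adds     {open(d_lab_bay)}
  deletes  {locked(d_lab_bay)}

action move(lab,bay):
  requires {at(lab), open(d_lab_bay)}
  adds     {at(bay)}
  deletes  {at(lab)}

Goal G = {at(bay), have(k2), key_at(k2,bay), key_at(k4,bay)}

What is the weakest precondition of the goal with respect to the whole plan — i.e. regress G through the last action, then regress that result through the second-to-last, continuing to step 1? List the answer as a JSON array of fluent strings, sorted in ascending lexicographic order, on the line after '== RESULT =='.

Work backward from the goal:
  through step 2 (move(lab,bay)): drop {at(bay)}, keep {have(k2), key_at(k2,bay), key_at(k4,bay)}, require {at(lab), open(d_lab_bay)}
    → {at(lab), have(k2), key_at(k2,bay), key_at(k4,bay), open(d_lab_bay)}
  through step 1 (unlock(d_lab_bay)): drop {open(d_lab_bay)}, keep {at(lab), have(k2), key_at(k2,bay), key_at(k4,bay)}, require {have(k4), locked(d_lab_bay)}
    → {at(lab), have(k2), have(k4), key_at(k2,bay), key_at(k4,bay), locked(d_lab_bay)}

== RESULT ==
["at(lab)", "have(k2)", "have(k4)", "key_at(k2,bay)", "key_at(k4,bay)", "locked(d_lab_bay)"]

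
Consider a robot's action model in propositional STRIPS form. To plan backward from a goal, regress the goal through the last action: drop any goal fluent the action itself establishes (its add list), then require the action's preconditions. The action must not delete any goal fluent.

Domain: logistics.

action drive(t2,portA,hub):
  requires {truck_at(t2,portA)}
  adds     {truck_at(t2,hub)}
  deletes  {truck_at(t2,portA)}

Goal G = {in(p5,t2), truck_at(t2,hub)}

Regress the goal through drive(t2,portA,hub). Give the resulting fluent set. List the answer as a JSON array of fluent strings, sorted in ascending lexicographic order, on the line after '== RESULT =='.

Compute (G \ add) ∪ pre:
  G ∩ del = {}  (empty — regression defined)
  G \ add = {in(p5,t2), truck_at(t2,hub)} \ {truck_at(t2,hub)} = {in(p5,t2)}
  ∪ pre   = {in(p5,t2)} ∪ {truck_at(t2,portA)}
          = {in(p5,t2), truck_at(t2,portA)}

== RESULT ==
["in(p5,t2)", "truck_at(t2,portA)"]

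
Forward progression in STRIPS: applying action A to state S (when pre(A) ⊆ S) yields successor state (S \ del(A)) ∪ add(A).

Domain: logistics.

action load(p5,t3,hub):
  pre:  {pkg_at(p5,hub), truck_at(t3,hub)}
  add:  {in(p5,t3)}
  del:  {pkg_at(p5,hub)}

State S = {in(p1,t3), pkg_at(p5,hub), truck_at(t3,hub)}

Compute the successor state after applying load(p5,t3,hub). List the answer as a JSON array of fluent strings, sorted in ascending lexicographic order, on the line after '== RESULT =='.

Progress:
  pre ⊆ S: {pkg_at(p5,hub), truck_at(t3,hub)} ⊆ S  — applicable
  S \ del = {in(p1,t3), truck_at(t3,hub)}
  ∪ add   = {in(p1,t3), in(p5,t3), truck_at(t3,hub)}

== RESULT ==
["in(p1,t3)", "in(p5,t3)", "truck_at(t3,hub)"]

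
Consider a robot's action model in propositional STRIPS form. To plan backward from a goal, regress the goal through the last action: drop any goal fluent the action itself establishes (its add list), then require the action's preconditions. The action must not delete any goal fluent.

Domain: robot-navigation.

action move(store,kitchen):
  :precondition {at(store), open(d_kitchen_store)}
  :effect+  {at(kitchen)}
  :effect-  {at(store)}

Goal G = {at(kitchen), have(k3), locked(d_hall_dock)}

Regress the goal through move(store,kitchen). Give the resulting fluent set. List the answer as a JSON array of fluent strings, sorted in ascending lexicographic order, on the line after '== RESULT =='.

Regress:
  G ∩ del = {}  (empty — regression defined)
  G \ add = {at(kitchen), have(k3), locked(d_hall_dock)} \ {at(kitchen)} = {have(k3), locked(d_hall_dock)}
  ∪ pre   = {have(k3), locked(d_hall_dock)} ∪ {at(store), open(d_kitchen_store)}
          = {at(store), have(k3), locked(d_hall_dock), open(d_kitchen_store)}

== RESULT ==
["at(store)", "have(k3)", "locked(d_hall_dock)", "open(d_kitchen_store)"]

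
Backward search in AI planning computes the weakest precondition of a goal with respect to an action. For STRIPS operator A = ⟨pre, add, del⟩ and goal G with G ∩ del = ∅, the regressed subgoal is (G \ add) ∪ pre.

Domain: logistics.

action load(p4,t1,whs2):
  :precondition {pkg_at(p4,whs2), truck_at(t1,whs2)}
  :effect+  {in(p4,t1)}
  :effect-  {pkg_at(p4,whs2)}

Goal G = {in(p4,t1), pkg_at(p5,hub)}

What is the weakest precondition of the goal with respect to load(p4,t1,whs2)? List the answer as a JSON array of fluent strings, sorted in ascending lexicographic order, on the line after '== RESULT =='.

Regress:
  G ∩ del = {}  (empty — regression defined)
  G \ add = {in(p4,t1), pkg_at(p5,hub)} \ {in(p4,t1)} = {pkg_at(p5,hub)}
  ∪ pre   = {pkg_at(p5,hub)} ∪ {pkg_at(p4,whs2), truck_at(t1,whs2)}
          = {pkg_at(p4,whs2), pkg_at(p5,hub), truck_at(t1,whs2)}

== RESULT ==
["pkg_at(p4,whs2)", "pkg_at(p5,hub)", "truck_at(t1,whs2)"]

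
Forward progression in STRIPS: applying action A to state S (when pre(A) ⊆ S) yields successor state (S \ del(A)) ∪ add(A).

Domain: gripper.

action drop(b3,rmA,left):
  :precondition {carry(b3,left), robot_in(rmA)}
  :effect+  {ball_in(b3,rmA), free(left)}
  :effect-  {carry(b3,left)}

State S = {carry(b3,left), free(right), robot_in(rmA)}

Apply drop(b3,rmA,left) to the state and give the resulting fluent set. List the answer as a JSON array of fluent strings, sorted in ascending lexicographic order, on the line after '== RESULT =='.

Compute (S \ del) ∪ add:
  pre ⊆ S: {carry(b3,left), robot_in(rmA)} ⊆ S  — applicable
  S \ del = {free(right), robot_in(rmA)}
  ∪ add   = {ball_in(b3,rmA), free(left), free(right), robot_in(rmA)}

== RESULT ==
["ball_in(b3,rmA)", "free(left)", "free(right)", "robot_in(rmA)"]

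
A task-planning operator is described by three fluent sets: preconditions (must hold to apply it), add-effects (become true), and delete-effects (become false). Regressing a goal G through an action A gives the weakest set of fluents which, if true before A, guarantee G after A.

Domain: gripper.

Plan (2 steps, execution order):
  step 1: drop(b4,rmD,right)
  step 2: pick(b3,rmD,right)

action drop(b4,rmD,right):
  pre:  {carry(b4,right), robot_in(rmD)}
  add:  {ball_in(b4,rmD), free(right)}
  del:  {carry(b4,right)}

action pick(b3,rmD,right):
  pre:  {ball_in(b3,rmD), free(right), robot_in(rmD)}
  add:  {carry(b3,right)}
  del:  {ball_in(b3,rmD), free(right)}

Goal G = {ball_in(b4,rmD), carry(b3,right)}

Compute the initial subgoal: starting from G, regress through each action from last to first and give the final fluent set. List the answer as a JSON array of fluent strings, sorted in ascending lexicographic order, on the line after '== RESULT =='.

Regress step by step:
  through step 2 (pick(b3,rmD,right)): drop {carry(b3,right)}, keep {ball_in(b4,rmD)}, require {ball_in(b3,rmD), free(right), robot_in(rmD)}
    → {ball_in(b3,rmD), ball_in(b4,rmD), free(right), robot_in(rmD)}
  through step 1 (drop(b4,rmD,right)): drop {ball_in(b4,rmD), free(right)}, keep {ball_in(b3,rmD), robot_in(rmD)}, require {carry(b4,right), robot_in(rmD)}
    → {ball_in(b3,rmD), carry(b4,right), robot_in(rmD)}

== RESULT ==
["ball_in(b3,rmD)", "carry(b4,right)", "robot_in(rmD)"]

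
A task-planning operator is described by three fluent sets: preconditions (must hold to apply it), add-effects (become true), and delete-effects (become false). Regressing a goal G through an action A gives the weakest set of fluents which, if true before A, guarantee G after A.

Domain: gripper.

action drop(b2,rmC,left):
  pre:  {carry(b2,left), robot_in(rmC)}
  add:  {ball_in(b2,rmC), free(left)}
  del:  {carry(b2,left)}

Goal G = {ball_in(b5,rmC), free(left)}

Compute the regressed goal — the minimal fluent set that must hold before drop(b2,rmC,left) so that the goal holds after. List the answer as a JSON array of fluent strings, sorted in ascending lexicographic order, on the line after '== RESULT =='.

Regress:
  G ∩ del = {}  (empty — regression defined)
  G \ add = {ball_in(b5,rmC), free(left)} \ {ball_in(b2,rmC), free(left)} = {ball_in(b5,rmC)}
  ∪ pre   = {ball_in(b5,rmC)} ∪ {carry(b2,left), robot_in(rmC)}
          = {ball_in(b5,rmC), carry(b2,left), robot_in(rmC)}

== RESULT ==
["ball_in(b5,rmC)", "carry(b2,left)", "robot_in(rmC)"]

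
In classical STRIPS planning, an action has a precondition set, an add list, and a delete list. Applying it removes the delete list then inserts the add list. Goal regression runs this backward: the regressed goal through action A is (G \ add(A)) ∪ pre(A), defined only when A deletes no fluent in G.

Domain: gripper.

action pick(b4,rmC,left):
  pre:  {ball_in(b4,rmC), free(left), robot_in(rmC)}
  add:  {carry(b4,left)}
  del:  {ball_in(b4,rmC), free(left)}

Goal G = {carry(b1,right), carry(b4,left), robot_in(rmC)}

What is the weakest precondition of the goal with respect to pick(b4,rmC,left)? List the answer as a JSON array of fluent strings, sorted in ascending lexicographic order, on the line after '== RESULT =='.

Compute (G \ add) ∪ pre:
  G ∩ del = {}  (empty — regression defined)
  G \ add = {carry(b1,right), carry(b4,left), robot_in(rmC)} \ {carry(b4,left)} = {carry(b1,right), robot_in(rmC)}
  ∪ pre   = {carry(b1,right), robot_in(rmC)} ∪ {ball_in(b4,rmC), free(left), robot_in(rmC)}
          = {ball_in(b4,rmC), carry(b1,right), free(left), robot_in(rmC)}

== RESULT ==
["ball_in(b4,rmC)", "carry(b1,right)", "free(left)", "robot_in(rmC)"]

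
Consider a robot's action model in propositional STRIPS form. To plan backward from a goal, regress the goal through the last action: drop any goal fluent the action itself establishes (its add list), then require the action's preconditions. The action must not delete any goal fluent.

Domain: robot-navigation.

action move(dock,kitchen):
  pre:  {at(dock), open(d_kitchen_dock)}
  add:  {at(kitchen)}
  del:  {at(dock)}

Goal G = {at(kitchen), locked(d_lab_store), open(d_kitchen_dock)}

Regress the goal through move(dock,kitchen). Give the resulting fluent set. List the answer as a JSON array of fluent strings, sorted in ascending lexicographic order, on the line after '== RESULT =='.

Regress:
  G ∩ del = {}  (empty — regression defined)
  G \ add = {at(kitchen), locked(d_lab_store), open(d_kitchen_dock)} \ {at(kitchen)} = {locked(d_lab_store), open(d_kitchen_dock)}
  ∪ pre   = {locked(d_lab_store), open(d_kitchen_dock)} ∪ {at(dock), open(d_kitchen_dock)}
          = {at(dock), locked(d_lab_store), open(d_kitchen_dock)}

== RESULT ==
["at(dock)", "locked(d_lab_store)", "open(d_kitchen_dock)"]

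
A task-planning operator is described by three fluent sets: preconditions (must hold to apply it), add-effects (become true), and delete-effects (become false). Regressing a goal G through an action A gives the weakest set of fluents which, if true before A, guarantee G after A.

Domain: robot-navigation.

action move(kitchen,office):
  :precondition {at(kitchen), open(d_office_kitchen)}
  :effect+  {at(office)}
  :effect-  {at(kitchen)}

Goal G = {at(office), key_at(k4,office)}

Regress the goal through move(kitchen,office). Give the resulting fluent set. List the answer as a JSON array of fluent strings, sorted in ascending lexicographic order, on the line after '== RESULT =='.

Compute (G \ add) ∪ pre:
  G ∩ del = {}  (empty — regression defined)
  G \ add = {at(office), key_at(k4,office)} \ {at(office)} = {key_at(k4,office)}
  ∪ pre   = {key_at(k4,office)} ∪ {at(kitchen), open(d_office_kitchen)}
          = {at(kitchen), key_at(k4,office), open(d_office_kitchen)}

== RESULT ==
["at(kitchen)", "key_at(k4,office)", "open(d_office_kitchen)"]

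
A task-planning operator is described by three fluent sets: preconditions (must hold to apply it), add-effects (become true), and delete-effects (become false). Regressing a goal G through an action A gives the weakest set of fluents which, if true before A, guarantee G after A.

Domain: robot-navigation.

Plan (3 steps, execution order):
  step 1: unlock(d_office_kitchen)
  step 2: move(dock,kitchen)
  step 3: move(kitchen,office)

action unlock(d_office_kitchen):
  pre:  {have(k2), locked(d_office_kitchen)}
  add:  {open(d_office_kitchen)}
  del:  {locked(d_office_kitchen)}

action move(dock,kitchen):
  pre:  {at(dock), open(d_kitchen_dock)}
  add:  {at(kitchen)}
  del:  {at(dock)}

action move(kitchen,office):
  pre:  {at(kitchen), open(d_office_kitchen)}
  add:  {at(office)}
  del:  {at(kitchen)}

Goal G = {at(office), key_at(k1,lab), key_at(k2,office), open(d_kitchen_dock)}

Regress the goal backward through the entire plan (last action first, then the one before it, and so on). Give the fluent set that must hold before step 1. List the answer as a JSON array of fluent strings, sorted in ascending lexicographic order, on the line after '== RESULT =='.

Work backward from the goal:
  through step 3 (move(kitchen,office)): drop {at(office)}, keep {key_at(k1,lab), key_at(k2,office), open(d_kitchen_dock)}, require {at(kitchen), open(d_office_kitchen)}
    → {at(kitchen), key_at(k1,lab), key_at(k2,office), open(d_kitchen_dock), open(d_office_kitchen)}
  through step 2 (move(dock,kitchen)): drop {at(kitchen)}, keep {key_at(k1,lab), key_at(k2,office), open(d_kitchen_dock), open(d_office_kitchen)}, require {at(dock), open(d_kitchen_dock)}
    → {at(dock), key_at(k1,lab), key_at(k2,office), open(d_kitchen_dock), open(d_office_kitchen)}
  through step 1 (unlock(d_office_kitchen)): drop {open(d_office_kitchen)}, keep {at(dock), key_at(k1,lab), key_at(k2,office), open(d_kitchen_dock)}, require {have(k2), locked(d_office_kitchen)}
    → {at(dock), have(k2), key_at(k1,lab), key_at(k2,office), locked(d_office_kitchen), open(d_kitchen_dock)}

== RESULT ==
["at(dock)", "have(k2)", "key_at(k1,lab)", "key_at(k2,office)", "locked(d_office_kitchen)", "open(d_kitchen_dock)"]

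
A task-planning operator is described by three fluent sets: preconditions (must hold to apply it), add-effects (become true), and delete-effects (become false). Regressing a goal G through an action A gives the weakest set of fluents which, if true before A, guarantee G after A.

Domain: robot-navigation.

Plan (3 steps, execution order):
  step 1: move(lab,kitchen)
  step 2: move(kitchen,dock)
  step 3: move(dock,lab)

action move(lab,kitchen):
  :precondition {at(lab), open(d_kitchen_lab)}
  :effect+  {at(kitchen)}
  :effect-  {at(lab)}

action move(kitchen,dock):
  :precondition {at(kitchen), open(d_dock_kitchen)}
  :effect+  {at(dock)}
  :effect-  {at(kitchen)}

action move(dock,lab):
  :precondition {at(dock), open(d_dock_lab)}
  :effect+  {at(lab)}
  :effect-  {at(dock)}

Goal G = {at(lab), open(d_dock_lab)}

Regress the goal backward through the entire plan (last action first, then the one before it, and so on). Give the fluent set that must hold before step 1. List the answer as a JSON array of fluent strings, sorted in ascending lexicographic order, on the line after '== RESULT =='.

Work backward from the goal:
  through step 3 (move(dock,lab)): drop {at(lab)}, keep {open(d_dock_lab)}, require {at(dock), open(d_dock_lab)}
    → {at(dock), open(d_dock_lab)}
  through step 2 (move(kitchen,dock)): drop {at(dock)}, keep {open(d_dock_lab)}, require {at(kitchen), open(d_dock_kitchen)}
    → {at(kitchen), open(d_dock_kitchen), open(d_dock_lab)}
  through step 1 (move(lab,kitchen)): drop {at(kitchen)}, keep {open(d_dock_kitchen), open(d_dock_lab)}, require {at(lab), open(d_kitchen_lab)}
    → {at(lab), open(d_dock_kitchen), open(d_dock_lab), open(d_kitchen_lab)}

== RESULT ==
["at(lab)", "open(d_dock_kitchen)", "open(d_dock_lab)", "open(d_kitchen_lab)"]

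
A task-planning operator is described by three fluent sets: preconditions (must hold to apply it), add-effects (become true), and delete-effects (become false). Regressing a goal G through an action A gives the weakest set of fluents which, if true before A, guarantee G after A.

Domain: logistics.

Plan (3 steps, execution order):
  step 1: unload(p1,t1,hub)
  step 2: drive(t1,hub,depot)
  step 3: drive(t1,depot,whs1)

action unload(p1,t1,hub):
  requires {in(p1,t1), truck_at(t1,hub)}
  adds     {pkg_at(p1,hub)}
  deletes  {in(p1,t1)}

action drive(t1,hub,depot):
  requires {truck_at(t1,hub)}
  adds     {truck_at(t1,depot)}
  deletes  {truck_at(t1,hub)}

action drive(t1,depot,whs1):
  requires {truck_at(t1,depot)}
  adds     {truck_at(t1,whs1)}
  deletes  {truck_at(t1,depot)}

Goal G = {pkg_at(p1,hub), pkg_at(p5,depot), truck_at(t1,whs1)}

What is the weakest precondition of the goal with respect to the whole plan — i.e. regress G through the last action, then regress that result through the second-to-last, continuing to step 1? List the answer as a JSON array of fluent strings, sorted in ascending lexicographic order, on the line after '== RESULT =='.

Work backward from the goal:
  through step 3 (drive(t1,depot,whs1)): drop {truck_at(t1,whs1)}, keep {pkg_at(p1,hub), pkg_at(p5,depot)}, require {truck_at(t1,depot)}
    → {pkg_at(p1,hub), pkg_at(p5,depot), truck_at(t1,depot)}
  through step 2 (drive(t1,hub,depot)): drop {truck_at(t1,depot)}, keep {pkg_at(p1,hub), pkg_at(p5,depot)}, require {truck_at(t1,hub)}
    → {pkg_at(p1,hub), pkg_at(p5,depot), truck_at(t1,hub)}
  through step 1 (unload(p1,t1,hub)): drop {pkg_at(p1,hub)}, keep {pkg_at(p5,depot), truck_at(t1,hub)}, require {in(p1,t1), truck_at(t1,hub)}
    → {in(p1,t1), pkg_at(p5,depot), truck_at(t1,hub)}

== RESULT ==
["in(p1,t1)", "pkg_at(p5,depot)", "truck_at(t1,hub)"]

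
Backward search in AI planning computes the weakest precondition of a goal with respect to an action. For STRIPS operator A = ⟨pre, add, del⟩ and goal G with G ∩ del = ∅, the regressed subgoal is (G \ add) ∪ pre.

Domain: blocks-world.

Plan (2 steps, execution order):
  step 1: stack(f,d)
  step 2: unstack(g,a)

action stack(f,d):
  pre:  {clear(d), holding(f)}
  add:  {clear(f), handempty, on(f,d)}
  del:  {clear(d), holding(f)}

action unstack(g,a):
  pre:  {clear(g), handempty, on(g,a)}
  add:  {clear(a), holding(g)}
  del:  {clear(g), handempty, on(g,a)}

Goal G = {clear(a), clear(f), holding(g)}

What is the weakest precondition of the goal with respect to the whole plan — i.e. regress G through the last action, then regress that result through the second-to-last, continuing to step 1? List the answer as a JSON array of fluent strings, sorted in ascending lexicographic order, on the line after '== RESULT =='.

Regress step by step:
  through step 2 (unstack(g,a)): drop {clear(a), holding(g)}, keep {clear(f)}, require {clear(g), handempty, on(g,a)}
    → {clear(f), clear(g), handempty, on(g,a)}
  through step 1 (stack(f,d)): drop {clear(f), handempty}, keep {clear(g), on(g,a)}, require {clear(d), holding(f)}
    → {clear(d), clear(g), holding(f), on(g,a)}

== RESULT ==
["clear(d)", "clear(g)", "holding(f)", "on(g,a)"]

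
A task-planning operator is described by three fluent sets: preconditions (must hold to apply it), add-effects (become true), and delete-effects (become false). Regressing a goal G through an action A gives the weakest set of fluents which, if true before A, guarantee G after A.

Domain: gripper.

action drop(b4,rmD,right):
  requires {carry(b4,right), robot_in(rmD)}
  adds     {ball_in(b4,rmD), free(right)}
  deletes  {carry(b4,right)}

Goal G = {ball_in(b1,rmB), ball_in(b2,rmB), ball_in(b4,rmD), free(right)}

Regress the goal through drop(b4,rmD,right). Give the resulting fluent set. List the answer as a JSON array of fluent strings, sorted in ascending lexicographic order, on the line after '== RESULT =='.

Compute (G \ add) ∪ pre:
  G ∩ del = {}  (empty — regression defined)
  G \ add = {ball_in(b1,rmB), ball_in(b2,rmB), ball_in(b4,rmD), free(right)} \ {ball_in(b4,rmD), free(right)} = {ball_in(b1,rmB), ball_in(b2,rmB)}
  ∪ pre   = {ball_in(b1,rmB), ball_in(b2,rmB)} ∪ {carry(b4,right), robot_in(rmD)}
          = {ball_in(b1,rmB), ball_in(b2,rmB), carry(b4,right), robot_in(rmD)}

== RESULT ==
["ball_in(b1,rmB)", "ball_in(b2,rmB)", "carry(b4,right)", "robot_in(rmD)"]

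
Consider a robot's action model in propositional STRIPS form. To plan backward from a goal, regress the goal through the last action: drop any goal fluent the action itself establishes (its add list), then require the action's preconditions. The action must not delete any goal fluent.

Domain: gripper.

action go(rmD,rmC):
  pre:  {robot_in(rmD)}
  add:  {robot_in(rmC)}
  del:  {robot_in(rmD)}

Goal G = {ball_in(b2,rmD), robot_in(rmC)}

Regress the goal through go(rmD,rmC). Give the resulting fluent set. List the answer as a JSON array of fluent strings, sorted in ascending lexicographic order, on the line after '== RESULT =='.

Regress:
  G ∩ del = {}  (empty — regression defined)
  G \ add = {ball_in(b2,rmD), robot_in(rmC)} \ {robot_in(rmC)} = {ball_in(b2,rmD)}
  ∪ pre   = {ball_in(b2,rmD)} ∪ {robot_in(rmD)}
          = {ball_in(b2,rmD), robot_in(rmD)}

== RESULT ==
["ball_in(b2,rmD)", "robot_in(rmD)"]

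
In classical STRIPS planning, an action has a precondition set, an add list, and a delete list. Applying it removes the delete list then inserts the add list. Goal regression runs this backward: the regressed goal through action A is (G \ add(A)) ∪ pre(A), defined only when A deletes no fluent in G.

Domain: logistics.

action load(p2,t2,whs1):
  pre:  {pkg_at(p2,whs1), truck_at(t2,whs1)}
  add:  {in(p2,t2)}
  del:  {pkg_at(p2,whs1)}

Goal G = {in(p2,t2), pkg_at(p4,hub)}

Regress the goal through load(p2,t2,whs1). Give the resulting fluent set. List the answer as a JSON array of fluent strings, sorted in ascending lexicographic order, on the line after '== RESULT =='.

Compute (G \ add) ∪ pre:
  G ∩ del = {}  (empty — regression defined)
  G \ add = {in(p2,t2), pkg_at(p4,hub)} \ {in(p2,t2)} = {pkg_at(p4,hub)}
  ∪ pre   = {pkg_at(p4,hub)} ∪ {pkg_at(p2,whs1), truck_at(t2,whs1)}
          = {pkg_at(p2,whs1), pkg_at(p4,hub), truck_at(t2,whs1)}

== RESULT ==
["pkg_at(p2,whs1)", "pkg_at(p4,hub)", "truck_at(t2,whs1)"]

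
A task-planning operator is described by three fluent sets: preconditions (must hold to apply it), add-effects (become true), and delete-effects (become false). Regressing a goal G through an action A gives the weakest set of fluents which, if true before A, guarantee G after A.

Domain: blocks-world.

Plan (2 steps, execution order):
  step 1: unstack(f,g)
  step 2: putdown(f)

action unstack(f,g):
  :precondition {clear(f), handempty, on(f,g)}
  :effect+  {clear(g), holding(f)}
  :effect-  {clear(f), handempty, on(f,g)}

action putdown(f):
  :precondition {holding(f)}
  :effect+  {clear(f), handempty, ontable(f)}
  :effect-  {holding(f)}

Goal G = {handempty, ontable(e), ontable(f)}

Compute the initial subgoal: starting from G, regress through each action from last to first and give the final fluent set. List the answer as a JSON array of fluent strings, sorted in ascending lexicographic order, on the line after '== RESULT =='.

Work backward from the goal:
  through step 2 (putdown(f)): drop {handempty, ontable(f)}, keep {ontable(e)}, require {holding(f)}
    → {holding(f), ontable(e)}
  through step 1 (unstack(f,g)): drop {holding(f)}, keep {ontable(e)}, require {clear(f), handempty, on(f,g)}
    → {clear(f), handempty, on(f,g), ontable(e)}

== RESULT ==
["clear(f)", "handempty", "on(f,g)", "ontable(e)"]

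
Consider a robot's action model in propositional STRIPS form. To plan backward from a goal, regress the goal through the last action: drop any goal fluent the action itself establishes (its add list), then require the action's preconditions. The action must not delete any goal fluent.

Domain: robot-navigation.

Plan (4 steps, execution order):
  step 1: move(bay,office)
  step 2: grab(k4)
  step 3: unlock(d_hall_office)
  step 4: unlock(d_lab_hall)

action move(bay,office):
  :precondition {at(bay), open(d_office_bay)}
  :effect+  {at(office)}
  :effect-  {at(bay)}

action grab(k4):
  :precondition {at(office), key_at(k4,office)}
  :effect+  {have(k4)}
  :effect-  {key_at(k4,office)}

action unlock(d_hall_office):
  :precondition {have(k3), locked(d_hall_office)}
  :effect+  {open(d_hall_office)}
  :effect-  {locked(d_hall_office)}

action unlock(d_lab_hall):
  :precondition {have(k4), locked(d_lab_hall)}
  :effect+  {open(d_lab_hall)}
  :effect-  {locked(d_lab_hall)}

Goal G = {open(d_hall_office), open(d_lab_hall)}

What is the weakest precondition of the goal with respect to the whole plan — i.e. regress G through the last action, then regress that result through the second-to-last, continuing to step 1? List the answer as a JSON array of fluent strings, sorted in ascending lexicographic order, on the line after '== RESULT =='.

Work backward from the goal:
  through step 4 (unlock(d_lab_hall)): drop {open(d_lab_hall)}, keep {open(d_hall_office)}, require {have(k4), locked(d_lab_hall)}
    → {have(k4), locked(d_lab_hall), open(d_hall_office)}
  through step 3 (unlock(d_hall_office)): drop {open(d_hall_office)}, keep {have(k4), locked(d_lab_hall)}, require {have(k3), locked(d_hall_office)}
    → {have(k3), have(k4), locked(d_hall_office), locked(d_lab_hall)}
  through step 2 (grab(k4)): drop {have(k4)}, keep {have(k3), locked(d_hall_office), locked(d_lab_hall)}, require {at(office), key_at(k4,office)}
    → {at(office), have(k3), key_at(k4,office), locked(d_hall_office), locked(d_lab_hall)}
  through step 1 (move(bay,office)): drop {at(office)}, keep {have(k3), key_at(k4,office), locked(d_hall_office), locked(d_lab_hall)}, require {at(bay), open(d_office_bay)}
    → {at(bay), have(k3), key_at(k4,office), locked(d_hall_office), locked(d_lab_hall), open(d_office_bay)}

== RESULT ==
["at(bay)", "have(k3)", "key_at(k4,office)", "locked(d_hall_office)", "locked(d_lab_hall)", "open(d_office_bay)"]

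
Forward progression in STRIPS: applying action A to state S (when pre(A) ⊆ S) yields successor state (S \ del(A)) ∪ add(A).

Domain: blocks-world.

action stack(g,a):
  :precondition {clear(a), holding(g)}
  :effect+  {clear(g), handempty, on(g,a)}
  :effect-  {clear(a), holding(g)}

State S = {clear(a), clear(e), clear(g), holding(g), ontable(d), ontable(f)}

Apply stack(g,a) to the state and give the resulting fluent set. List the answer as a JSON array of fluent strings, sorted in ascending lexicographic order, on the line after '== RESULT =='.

Compute (S \ del) ∪ add:
  pre ⊆ S: {clear(a), holding(g)} ⊆ S  — applicable
  S \ del = {clear(e), clear(g), ontable(d), ontable(f)}
  ∪ add   = {clear(e), clear(g), handempty, on(g,a), ontable(d), ontable(f)}

== RESULT ==
["clear(e)", "clear(g)", "handempty", "on(g,a)", "ontable(d)", "ontable(f)"]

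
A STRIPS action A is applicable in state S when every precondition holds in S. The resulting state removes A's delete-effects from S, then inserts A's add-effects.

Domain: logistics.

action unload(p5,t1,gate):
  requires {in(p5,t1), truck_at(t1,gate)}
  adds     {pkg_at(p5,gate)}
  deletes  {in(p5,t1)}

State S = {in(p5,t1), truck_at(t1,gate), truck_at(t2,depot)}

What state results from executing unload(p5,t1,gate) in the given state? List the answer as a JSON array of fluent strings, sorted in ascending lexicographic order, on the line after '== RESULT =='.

Progress:
  pre ⊆ S: {in(p5,t1), truck_at(t1,gate)} ⊆ S  — applicable
  S \ del = {truck_at(t1,gate), truck_at(t2,depot)}
  ∪ add   = {pkg_at(p5,gate), truck_at(t1,gate), truck_at(t2,depot)}

== RESULT ==
["pkg_at(p5,gate)", "truck_at(t1,gate)", "truck_at(t2,depot)"]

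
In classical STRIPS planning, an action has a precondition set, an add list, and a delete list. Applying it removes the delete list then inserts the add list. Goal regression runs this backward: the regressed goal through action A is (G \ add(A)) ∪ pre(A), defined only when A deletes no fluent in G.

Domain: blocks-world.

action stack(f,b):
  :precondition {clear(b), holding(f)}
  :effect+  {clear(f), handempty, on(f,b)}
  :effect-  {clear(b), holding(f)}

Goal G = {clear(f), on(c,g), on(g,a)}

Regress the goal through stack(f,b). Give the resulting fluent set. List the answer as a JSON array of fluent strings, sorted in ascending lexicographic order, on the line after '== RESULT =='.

Compute (G \ add) ∪ pre:
  G ∩ del = {}  (empty — regression defined)
  G \ add = {clear(f), on(c,g), on(g,a)} \ {clear(f), handempty, on(f,b)} = {on(c,g), on(g,a)}
  ∪ pre   = {on(c,g), on(g,a)} ∪ {clear(b), holding(f)}
          = {clear(b), holding(f), on(c,g), on(g,a)}

== RESULT ==
["clear(b)", "holding(f)", "on(c,g)", "on(g,a)"]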